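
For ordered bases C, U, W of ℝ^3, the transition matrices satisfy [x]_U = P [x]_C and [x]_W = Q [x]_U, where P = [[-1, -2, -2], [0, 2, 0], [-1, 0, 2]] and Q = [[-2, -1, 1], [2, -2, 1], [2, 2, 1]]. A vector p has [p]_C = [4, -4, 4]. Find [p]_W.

[20, 12, -20]

First [p]_U = P [p]_C = [-4, -8, 4].
Then [p]_W = Q [p]_U = [20, 12, -20].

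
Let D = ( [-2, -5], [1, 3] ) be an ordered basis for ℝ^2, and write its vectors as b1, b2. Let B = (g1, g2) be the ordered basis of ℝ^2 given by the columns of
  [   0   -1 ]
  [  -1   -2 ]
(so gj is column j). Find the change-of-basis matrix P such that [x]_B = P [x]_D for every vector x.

[[1, -1], [2, -1]]

Column j of P is [bj]_B, since P maps D-coordinates to B-coordinates.
Expressing b1 in B: b1 = g1 + 2g2, so column 1 of P is [1, 2].
Doing the same for each bj gives P = [[1, -1], [2, -1]].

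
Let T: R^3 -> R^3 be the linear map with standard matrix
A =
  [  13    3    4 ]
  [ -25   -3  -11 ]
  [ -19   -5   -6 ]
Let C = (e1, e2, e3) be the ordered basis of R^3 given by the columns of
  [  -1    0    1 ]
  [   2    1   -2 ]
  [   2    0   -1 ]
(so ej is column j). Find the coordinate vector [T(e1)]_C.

Compute T(e1) = A e1 = <1, -3, -3> in standard coordinates.
Then write this in C-coordinates: solve for y in y_1 e1 + ... + y_3 e3 = <1, -3, -3>.
This gives y = <-2, -1, -1>, which is column 1 of [T]_C.

<-2, -1, -1>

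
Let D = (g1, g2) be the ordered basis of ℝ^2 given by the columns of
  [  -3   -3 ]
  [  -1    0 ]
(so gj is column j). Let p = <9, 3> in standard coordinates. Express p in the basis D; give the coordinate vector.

<-3, 0>

[p]_D is the unique c with M c = p, where M has columns g1, g2.
System: -3c_1 - 3c_2 = 9, -c_1 + 0c_2 = 3; solving gives c_1 = -3, c_2 = 0.
Check: -3g1 + 0·g2 = <9, 3>.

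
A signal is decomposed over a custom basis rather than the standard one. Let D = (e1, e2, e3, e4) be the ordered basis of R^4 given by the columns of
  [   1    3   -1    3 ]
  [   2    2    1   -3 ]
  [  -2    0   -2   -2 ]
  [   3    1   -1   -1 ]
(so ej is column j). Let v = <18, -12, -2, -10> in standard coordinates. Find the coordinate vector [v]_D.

<-3, 3, 0, 4>

Write v = c_1 e1 + ... + c_4 e4 and solve for the c_i.
Solving this 4x4 system gives c = (-3, 3, 0, 4).
Check: -3e1 + 3e2 + 0·e3 + 4e4 = <18, -12, -2, -10>.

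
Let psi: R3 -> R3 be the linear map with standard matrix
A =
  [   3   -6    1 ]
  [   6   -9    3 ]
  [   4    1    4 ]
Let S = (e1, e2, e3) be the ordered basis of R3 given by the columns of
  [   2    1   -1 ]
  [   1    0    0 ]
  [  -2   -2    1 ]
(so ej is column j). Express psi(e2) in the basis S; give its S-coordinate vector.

Column 2 of [psi]_S is the S-coordinate vector of psi(e2).
In standard coordinates psi(e2) = A e2 = <1, 0, -4>.
Converting to S: <1, 0, -4> = 0·e1 + 3e2 + 2e3, so the coordinate vector is <0, 3, 2>.

<0, 3, 2>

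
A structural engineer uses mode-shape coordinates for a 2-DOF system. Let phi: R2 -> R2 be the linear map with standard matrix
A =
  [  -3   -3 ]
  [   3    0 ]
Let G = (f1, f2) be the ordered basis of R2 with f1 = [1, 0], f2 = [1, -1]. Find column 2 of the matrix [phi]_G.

[3, -3]

Column 2 of [phi]_G is the G-coordinate vector of phi(f2).
In standard coordinates phi(f2) = A f2 = [0, 3].
Converting to G: [0, 3] = 3f1 - 3f2, so the coordinate vector is [3, -3].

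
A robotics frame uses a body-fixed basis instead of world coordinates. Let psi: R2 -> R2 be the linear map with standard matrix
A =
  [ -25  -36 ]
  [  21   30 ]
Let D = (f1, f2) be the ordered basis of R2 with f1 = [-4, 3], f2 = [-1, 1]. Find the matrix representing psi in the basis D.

With P the matrix whose columns are f1, f2, [psi]_D = P^(-1) A P.
Column by column: psi(f1) = A f1 = [-8, 6]; its D-coordinates [2, 0] give column 1.
Continuing for each basis vector yields [psi]_D = [[2, 2], [0, 3]].

[[2, 2], [0, 3]]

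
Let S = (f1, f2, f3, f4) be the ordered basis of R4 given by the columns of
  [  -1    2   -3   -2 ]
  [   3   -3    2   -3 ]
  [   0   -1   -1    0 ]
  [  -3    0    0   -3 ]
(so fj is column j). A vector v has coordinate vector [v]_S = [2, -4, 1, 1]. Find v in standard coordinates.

v = M [v]_S, where M has columns f1, ..., f4.
Carrying out the matrix-vector product, v = [-15, 17, 3, -9].

[-15, 17, 3, -9]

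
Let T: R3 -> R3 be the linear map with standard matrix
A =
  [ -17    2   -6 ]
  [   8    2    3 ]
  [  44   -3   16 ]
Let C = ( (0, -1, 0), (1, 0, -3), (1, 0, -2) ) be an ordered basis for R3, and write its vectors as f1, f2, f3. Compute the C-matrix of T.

Let P have columns f1, ..., f3. Then [T]_C = P^(-1) A P.
Here det P = 1, so P^(-1) is integer; computing A P first and then P^(-1)(A P) gives [[2, 1, -2], [1, 2, -2], [-3, -1, -3]].

[[2, 1, -2], [1, 2, -2], [-3, -1, -3]]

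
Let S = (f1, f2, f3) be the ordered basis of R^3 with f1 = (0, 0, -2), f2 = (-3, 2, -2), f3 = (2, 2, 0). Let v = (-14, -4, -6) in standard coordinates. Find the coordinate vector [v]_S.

(1, 2, -4)

We seek scalars with c_1 f1 + ... + c_3 f3 = v; equivalently solve M c = v where the columns of M are f1, ..., f3.
Row-reducing the augmented matrix [M | v] gives c = (1, 2, -4).
Check: f1 + 2f2 - 4f3 = (-14, -4, -6).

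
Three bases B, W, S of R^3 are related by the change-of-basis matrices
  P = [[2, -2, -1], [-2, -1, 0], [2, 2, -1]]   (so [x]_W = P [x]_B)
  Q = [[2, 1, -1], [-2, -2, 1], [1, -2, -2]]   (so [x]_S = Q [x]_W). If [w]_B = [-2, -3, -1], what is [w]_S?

First [w]_W = P [w]_B = [3, 7, -9].
Then [w]_S = Q [w]_W = [22, -29, 7].

[22, -29, 7]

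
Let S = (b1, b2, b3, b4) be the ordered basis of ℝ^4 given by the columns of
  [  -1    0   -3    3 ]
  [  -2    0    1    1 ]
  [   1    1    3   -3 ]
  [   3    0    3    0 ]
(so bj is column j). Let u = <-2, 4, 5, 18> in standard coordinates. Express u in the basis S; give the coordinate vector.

<2, 3, 4, 4>

Write u = c_1 b1 + ... + c_4 b4 and solve for the c_i.
Row-reducing the augmented matrix [M | u] gives c = (2, 3, 4, 4).
Check: 2b1 + 3b2 + 4b3 + 4b4 = <-2, 4, 5, 18>.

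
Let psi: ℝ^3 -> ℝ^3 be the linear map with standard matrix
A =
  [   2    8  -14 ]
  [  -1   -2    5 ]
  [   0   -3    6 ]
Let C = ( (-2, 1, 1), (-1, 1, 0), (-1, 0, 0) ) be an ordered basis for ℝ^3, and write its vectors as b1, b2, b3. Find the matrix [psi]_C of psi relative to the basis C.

Let P have columns b1, ..., b3. Then [psi]_C = P^(-1) A P.
Here det P = 1, so P^(-1) is integer; computing A P first and then P^(-1)(A P) gives [[3, -3, 0], [2, 2, 1], [2, -2, 1]].

[[3, -3, 0], [2, 2, 1], [2, -2, 1]]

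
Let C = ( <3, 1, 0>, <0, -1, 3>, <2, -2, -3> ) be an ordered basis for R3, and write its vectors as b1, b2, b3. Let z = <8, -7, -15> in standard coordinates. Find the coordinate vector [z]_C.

<0, -1, 4>

Write z = c_1 b1 + ... + c_3 b3 and solve for the c_i.
Row-reducing the augmented matrix [M | z] gives c = (0, -1, 4).
Check: 0·b1 - b2 + 4b3 = <8, -7, -15>.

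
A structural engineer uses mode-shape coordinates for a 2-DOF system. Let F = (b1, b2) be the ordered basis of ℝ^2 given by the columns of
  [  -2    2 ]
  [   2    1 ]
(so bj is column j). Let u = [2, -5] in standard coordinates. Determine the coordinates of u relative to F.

[-2, -1]

Write u = c_1 b1 + c_2 b2 and solve for the c_i.
System: -2c_1 + 2c_2 = 2, 2c_1 + c_2 = -5; solving gives c_1 = -2, c_2 = -1.
Check: -2b1 - b2 = [2, -5].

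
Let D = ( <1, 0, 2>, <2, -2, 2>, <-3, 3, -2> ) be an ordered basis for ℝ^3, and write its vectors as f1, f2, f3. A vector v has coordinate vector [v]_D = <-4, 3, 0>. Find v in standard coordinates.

v = M [v]_D, where M has columns f1, ..., f3.
Carrying out the matrix-vector product, v = <2, -6, -2>.

<2, -6, -2>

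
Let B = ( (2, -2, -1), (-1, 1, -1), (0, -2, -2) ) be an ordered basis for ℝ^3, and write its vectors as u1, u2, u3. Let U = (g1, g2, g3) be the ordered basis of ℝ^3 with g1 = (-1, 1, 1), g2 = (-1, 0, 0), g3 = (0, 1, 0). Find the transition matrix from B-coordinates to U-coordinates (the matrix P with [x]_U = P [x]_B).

Take x = uj: its B-coordinates are the j-th standard unit vector, so P e_j — column j of P — equals [uj]_U.
u1 = -g1 - g2 - g3, giving column 1 = (-1, -1, -1); repeating for each j gives P = [[-1, -1, -2], [-1, 2, 2], [-1, 2, 0]].

[[-1, -1, -2], [-1, 2, 2], [-1, 2, 0]]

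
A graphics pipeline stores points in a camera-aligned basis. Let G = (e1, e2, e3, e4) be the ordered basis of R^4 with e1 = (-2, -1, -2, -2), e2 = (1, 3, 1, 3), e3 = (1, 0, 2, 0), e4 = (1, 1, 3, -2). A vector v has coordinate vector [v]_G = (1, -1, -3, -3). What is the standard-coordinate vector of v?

The coordinates say v = e1 - e2 - 3e3 - 3e4; adding the scaled basis vectors gives (-9, -7, -18, 1).

(-9, -7, -18, 1)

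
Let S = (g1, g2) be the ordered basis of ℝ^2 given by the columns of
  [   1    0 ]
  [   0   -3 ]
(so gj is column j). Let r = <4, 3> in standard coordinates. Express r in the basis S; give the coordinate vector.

[r]_S is the unique c with M c = r, where M has columns g1, g2.
System: c_1 + 0c_2 = 4, 0c_1 - 3c_2 = 3; solving gives c_1 = 4, c_2 = -1.
Check: 4g1 - g2 = <4, 3>.

<4, -1>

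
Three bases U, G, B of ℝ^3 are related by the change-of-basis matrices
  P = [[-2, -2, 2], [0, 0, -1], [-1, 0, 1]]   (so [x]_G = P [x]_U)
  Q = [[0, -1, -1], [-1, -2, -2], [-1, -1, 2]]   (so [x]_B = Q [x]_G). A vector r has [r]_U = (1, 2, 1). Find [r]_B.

Composing the changes, [r]_B = Q P [r]_U.
Q P = [[1, 0, 0], [4, 2, -2], [0, 2, 1]]; applying this to (1, 2, 1) gives (1, 6, 5).

(1, 6, 5)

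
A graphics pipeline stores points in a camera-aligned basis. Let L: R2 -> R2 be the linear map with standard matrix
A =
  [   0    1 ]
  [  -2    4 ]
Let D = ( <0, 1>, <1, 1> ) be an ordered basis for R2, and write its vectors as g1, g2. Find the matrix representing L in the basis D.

[[3, 1], [1, 1]]

Let P have columns g1, g2. Then [L]_D = P^(-1) A P.
Here det P = -1, so P^(-1) is integer; computing A P first and then P^(-1)(A P) gives [[3, 1], [1, 1]].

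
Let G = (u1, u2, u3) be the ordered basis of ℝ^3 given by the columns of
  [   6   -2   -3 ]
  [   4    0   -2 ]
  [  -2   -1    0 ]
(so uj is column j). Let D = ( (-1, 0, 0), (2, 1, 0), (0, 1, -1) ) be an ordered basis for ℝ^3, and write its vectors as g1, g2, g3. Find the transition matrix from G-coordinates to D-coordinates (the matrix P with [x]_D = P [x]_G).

[[-2, 0, -1], [2, -1, -2], [2, 1, 0]]

Column j of P is [uj]_D, since P maps G-coordinates to D-coordinates.
Expressing u1 in D: u1 = -2g1 + 2g2 + 2g3, so column 1 of P is (-2, 2, 2).
Doing the same for each uj gives P = [[-2, 0, -1], [2, -1, -2], [2, 1, 0]].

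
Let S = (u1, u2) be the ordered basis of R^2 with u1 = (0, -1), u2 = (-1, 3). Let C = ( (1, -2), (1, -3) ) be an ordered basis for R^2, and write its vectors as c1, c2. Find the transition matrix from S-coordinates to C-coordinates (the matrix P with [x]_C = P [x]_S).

[[-1, 0], [1, -1]]

Take x = uj: its S-coordinates are the j-th standard unit vector, so P e_j — column j of P — equals [uj]_C.
u1 = -c1 + c2, giving column 1 = (-1, 1); repeating for each j gives P = [[-1, 0], [1, -1]].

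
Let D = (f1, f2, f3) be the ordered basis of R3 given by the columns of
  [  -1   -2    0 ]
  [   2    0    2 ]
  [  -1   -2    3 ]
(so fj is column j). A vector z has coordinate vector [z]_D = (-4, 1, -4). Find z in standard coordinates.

(2, -16, -10)

z = M [z]_D, where M has columns f1, ..., f3.
Carrying out the matrix-vector product, z = (2, -16, -10).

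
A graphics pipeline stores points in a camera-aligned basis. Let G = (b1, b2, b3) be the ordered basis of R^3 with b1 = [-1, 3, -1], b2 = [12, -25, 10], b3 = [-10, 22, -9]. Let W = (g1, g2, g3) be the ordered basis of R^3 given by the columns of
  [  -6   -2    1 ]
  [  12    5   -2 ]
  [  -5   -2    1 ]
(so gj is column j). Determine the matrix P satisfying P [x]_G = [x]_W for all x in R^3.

Let M have columns bj and N have columns gj. Then for every x, N [x]_W = x = M [x]_G, so P = N^(-1) M.
Since det N = -1, N^(-1) has integer entries; multiplying gives P = [[0, -2, 1], [1, -1, 2], [1, -2, 0]].

[[0, -2, 1], [1, -1, 2], [1, -2, 0]]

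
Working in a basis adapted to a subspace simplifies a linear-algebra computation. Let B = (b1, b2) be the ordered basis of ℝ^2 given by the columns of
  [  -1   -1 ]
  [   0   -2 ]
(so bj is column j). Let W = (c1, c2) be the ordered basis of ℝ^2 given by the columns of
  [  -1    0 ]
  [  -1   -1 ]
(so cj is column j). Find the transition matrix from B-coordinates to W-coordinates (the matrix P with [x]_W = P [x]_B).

[[1, 1], [-1, 1]]

Let M have columns bj and N have columns cj. Then for every x, N [x]_W = x = M [x]_B, so P = N^(-1) M.
Since det N = 1, N^(-1) has integer entries; multiplying gives P = [[1, 1], [-1, 1]].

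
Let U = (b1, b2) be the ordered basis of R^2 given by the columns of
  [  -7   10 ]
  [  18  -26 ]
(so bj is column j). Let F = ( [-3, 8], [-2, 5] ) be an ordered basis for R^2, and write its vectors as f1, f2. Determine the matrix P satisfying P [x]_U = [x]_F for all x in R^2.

[[1, -2], [2, -2]]

Let M have columns bj and N have columns fj. Then for every x, N [x]_F = x = M [x]_U, so P = N^(-1) M.
Since det N = 1, N^(-1) has integer entries; multiplying gives P = [[1, -2], [2, -2]].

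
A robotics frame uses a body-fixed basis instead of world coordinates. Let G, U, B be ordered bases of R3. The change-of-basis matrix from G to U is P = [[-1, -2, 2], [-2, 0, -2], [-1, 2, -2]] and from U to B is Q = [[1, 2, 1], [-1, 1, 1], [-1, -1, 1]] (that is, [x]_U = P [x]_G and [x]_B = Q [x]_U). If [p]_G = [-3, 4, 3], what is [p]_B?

[6, 4, 4]

Apply P to get U-coordinates [1, 0, 5], then Q to get B-coordinates.
The result is [p]_B = [6, 4, 4].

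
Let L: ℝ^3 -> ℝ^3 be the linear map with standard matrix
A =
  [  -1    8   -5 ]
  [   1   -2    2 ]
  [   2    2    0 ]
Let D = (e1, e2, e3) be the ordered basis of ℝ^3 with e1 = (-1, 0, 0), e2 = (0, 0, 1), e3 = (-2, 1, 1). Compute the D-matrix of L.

The j-th column of [L]_D is [L(ej)]_D.
L(e1) = A e1 = (1, -1, -2) = e1 - e2 - e3, so column 1 is (1, -1, -1).
Repeating for e2, e3 and assembling the columns gives [[1, 1, -1], [-1, -2, 0], [-1, 2, -2]].

[[1, 1, -1], [-1, -2, 0], [-1, 2, -2]]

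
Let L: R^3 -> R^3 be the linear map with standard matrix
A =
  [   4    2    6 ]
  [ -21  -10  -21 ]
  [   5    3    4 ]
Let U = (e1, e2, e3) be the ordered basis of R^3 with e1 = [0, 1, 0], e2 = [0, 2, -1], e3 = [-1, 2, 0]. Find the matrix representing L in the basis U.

The j-th column of [L]_U is [L(ej)]_U.
L(e1) = A e1 = [2, -10, 3] = 0·e1 - 3e2 - 2e3, so column 1 is [0, -3, -2].
Repeating for e2, e3 and assembling the columns gives [[0, 1, 3], [-3, -2, -1], [-2, 2, 0]].

[[0, 1, 3], [-3, -2, -1], [-2, 2, 0]]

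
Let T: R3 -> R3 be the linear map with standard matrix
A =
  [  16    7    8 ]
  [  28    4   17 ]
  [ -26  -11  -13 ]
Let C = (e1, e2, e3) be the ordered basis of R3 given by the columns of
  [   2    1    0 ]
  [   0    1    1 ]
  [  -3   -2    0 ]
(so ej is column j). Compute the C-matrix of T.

[[3, 3, 3], [2, 1, 1], [3, -3, 3]]

The j-th column of [T]_C is [T(ej)]_C.
T(e1) = A e1 = <8, 5, -13> = 3e1 + 2e2 + 3e3, so column 1 is <3, 2, 3>.
Repeating for e2, e3 and assembling the columns gives [[3, 3, 3], [2, 1, 1], [3, -3, 3]].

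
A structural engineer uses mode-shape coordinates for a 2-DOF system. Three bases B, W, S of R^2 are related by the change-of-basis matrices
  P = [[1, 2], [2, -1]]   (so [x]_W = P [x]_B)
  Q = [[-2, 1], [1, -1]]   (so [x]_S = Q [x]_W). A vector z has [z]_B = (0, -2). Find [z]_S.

Apply P to get W-coordinates (-4, 2), then Q to get S-coordinates.
The result is [z]_S = (10, -6).

(10, -6)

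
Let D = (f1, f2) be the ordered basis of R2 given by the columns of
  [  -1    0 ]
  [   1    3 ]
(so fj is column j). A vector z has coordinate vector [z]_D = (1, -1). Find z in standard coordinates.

The coordinates say z = f1 - f2; adding the scaled basis vectors gives (-1, -2).

(-1, -2)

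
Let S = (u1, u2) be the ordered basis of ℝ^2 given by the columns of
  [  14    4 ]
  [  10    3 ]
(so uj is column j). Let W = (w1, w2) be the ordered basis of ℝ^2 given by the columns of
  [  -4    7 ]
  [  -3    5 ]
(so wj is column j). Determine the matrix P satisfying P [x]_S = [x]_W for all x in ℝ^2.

[[0, -1], [2, 0]]

Take x = uj: its S-coordinates are the j-th standard unit vector, so P e_j — column j of P — equals [uj]_W.
u1 = 0·w1 + 2w2, giving column 1 = [0, 2]; repeating for each j gives P = [[0, -1], [2, 0]].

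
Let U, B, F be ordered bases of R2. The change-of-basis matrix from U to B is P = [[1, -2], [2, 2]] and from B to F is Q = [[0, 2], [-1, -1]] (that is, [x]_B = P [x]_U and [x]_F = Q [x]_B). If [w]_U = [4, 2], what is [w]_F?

First [w]_B = P [w]_U = [0, 12].
Then [w]_F = Q [w]_B = [24, -12].

[24, -12]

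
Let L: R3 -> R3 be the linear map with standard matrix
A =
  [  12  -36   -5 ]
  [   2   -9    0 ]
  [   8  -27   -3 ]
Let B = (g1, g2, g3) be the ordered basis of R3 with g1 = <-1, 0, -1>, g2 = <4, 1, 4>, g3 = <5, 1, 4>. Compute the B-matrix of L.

With P the matrix whose columns are g1, ..., g3, [L]_B = P^(-1) A P.
Column by column: L(g1) = A g1 = <-7, -2, -5>; its B-coordinates <-3, 0, -2> give column 1.
Continuing for each basis vector yields [L]_B = [[-3, 3, 3], [0, 0, -2], [-2, -1, 3]].

[[-3, 3, 3], [0, 0, -2], [-2, -1, 3]]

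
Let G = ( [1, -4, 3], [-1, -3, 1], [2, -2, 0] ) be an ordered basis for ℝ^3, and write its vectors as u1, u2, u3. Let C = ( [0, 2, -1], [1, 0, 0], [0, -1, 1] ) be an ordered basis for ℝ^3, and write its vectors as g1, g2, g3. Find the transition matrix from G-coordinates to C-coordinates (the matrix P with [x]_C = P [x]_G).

Column j of P is [uj]_C, since P maps G-coordinates to C-coordinates.
Expressing u1 in C: u1 = -g1 + g2 + 2g3, so column 1 of P is [-1, 1, 2].
Doing the same for each uj gives P = [[-1, -2, -2], [1, -1, 2], [2, -1, -2]].

[[-1, -2, -2], [1, -1, 2], [2, -1, -2]]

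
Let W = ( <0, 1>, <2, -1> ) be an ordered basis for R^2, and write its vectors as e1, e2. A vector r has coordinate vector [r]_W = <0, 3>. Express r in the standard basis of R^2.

r = M [r]_W, where M has columns e1, e2.
Carrying out the matrix-vector product, r = <6, -3>.

<6, -3>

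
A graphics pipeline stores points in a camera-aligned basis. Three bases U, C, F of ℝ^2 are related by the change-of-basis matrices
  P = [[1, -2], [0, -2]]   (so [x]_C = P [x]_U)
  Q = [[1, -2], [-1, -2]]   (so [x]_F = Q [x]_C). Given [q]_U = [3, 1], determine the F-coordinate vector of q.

First [q]_C = P [q]_U = [1, -2].
Then [q]_F = Q [q]_C = [5, 3].

[5, 3]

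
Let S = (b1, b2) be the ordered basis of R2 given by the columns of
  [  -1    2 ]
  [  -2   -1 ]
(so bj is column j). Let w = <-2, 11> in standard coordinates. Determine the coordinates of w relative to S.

<-4, -3>

[w]_S is the unique c with M c = w, where M has columns b1, b2.
System: -c_1 + 2c_2 = -2, -2c_1 - c_2 = 11; solving gives c_1 = -4, c_2 = -3.
Check: -4b1 - 3b2 = <-2, 11>.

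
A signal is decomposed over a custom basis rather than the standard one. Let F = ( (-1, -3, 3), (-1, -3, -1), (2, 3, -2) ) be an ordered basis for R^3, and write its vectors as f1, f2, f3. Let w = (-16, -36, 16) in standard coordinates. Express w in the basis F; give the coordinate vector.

We seek scalars with c_1 f1 + ... + c_3 f3 = w; equivalently solve M c = w where the columns of M are f1, ..., f3.
Gaussian elimination on [M | w] yields c = (4, 4, -4).
Check: 4f1 + 4f2 - 4f3 = (-16, -36, 16).

(4, 4, -4)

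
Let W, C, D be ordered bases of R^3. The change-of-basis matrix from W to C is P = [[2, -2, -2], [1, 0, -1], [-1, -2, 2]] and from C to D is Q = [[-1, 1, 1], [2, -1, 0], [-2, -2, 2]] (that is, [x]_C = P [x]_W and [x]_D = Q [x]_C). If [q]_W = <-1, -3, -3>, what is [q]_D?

<-7, 18, -22>

Apply P to get C-coordinates <10, 2, 1>, then Q to get D-coordinates.
The result is [q]_D = <-7, 18, -22>.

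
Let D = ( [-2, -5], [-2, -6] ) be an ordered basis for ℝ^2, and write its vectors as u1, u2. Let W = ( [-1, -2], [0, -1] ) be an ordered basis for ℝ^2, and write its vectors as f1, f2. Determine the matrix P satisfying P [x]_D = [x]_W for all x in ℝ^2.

Take x = uj: its D-coordinates are the j-th standard unit vector, so P e_j — column j of P — equals [uj]_W.
u1 = 2f1 + f2, giving column 1 = [2, 1]; repeating for each j gives P = [[2, 2], [1, 2]].

[[2, 2], [1, 2]]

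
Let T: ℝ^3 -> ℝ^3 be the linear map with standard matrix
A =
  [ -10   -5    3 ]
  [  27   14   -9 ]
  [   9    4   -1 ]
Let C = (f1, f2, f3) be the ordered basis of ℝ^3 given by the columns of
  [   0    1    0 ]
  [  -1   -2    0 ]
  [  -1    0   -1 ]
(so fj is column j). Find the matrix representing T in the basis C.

The j-th column of [T]_C is [T(fj)]_C.
T(f1) = A f1 = [2, -5, -3] = f1 + 2f2 + 2f3, so column 1 is [1, 2, 2].
Repeating for f2, f3 and assembling the columns gives [[1, 1, -3], [2, 0, -3], [2, -2, 2]].

[[1, 1, -3], [2, 0, -3], [2, -2, 2]]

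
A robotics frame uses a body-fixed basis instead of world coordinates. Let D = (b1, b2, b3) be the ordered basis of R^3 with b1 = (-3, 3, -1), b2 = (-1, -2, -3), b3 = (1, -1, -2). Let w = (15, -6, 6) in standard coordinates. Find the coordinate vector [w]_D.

Write w = c_1 b1 + ... + c_3 b3 and solve for the c_i.
Row-reducing the augmented matrix [M | w] gives c = (-3, -3, 3).
Check: -3b1 - 3b2 + 3b3 = (15, -6, 6).

(-3, -3, 3)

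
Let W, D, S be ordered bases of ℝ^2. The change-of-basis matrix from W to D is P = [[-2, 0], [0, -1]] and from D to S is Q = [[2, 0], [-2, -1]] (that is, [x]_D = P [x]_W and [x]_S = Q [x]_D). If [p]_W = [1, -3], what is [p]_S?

Apply P to get D-coordinates [-2, 3], then Q to get S-coordinates.
The result is [p]_S = [-4, 1].

[-4, 1]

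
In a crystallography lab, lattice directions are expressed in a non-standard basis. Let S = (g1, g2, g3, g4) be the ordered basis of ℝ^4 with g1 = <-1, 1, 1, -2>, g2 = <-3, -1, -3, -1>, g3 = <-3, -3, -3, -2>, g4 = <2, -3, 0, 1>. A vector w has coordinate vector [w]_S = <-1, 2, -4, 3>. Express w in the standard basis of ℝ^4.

<13, 0, 5, 11>

w = M [w]_S, where M has columns g1, ..., g4.
Carrying out the matrix-vector product, w = <13, 0, 5, 11>.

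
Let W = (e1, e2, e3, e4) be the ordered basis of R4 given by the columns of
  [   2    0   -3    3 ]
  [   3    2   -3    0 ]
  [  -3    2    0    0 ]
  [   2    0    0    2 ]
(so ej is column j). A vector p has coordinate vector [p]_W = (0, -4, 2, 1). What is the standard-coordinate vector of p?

(-3, -14, -8, 2)

By definition p = 0·e1 - 4e2 + 2e3 + e4.
Summing componentwise gives (-3, -14, -8, 2).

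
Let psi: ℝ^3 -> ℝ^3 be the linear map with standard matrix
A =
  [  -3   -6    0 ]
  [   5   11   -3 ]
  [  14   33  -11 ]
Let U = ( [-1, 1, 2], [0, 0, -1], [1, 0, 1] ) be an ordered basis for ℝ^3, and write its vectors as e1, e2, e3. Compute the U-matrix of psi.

[[0, 3, 2], [0, -2, 0], [-3, 3, -1]]

With P the matrix whose columns are e1, ..., e3, [psi]_U = P^(-1) A P.
Column by column: psi(e1) = A e1 = [-3, 0, -3]; its U-coordinates [0, 0, -3] give column 1.
Continuing for each basis vector yields [psi]_U = [[0, 3, 2], [0, -2, 0], [-3, 3, -1]].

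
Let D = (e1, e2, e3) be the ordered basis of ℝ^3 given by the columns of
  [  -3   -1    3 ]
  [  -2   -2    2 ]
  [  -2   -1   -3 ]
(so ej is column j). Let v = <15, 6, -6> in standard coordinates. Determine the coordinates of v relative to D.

Write v = c_1 e1 + ... + c_3 e3 and solve for the c_i.
Row-reducing the augmented matrix [M | v] gives c = (-3, 3, 3).
Check: -3e1 + 3e2 + 3e3 = <15, 6, -6>.

<-3, 3, 3>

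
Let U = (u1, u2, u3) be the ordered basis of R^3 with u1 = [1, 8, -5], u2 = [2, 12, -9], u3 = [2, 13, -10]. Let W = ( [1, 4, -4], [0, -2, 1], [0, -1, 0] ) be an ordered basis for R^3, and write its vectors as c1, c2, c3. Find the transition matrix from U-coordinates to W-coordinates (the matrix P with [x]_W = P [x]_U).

[[1, 2, 2], [-1, -1, -2], [-2, -2, -1]]

Let M have columns uj and N have columns cj. Then for every x, N [x]_W = x = M [x]_U, so P = N^(-1) M.
Since det N = 1, N^(-1) has integer entries; multiplying gives P = [[1, 2, 2], [-1, -1, -2], [-2, -2, -1]].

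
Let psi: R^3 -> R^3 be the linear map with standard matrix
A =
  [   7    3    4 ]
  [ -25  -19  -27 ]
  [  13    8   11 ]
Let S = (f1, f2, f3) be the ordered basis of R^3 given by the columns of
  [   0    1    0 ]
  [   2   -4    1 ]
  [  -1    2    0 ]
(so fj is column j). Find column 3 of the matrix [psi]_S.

Compute psi(f3) = A f3 = (3, -19, 8) in standard coordinates.
Then write this in S-coordinates: solve for y in y_1 f1 + ... + y_3 f3 = (3, -19, 8).
This gives y = (-2, 3, -3), which is column 3 of [psi]_S.

(-2, 3, -3)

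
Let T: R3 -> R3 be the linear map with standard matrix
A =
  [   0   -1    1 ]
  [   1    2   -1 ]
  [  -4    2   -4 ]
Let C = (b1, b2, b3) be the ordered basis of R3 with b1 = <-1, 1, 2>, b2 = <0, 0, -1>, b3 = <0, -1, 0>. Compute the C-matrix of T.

[[-1, 1, -1], [0, -2, 0], [0, 0, 1]]

The j-th column of [T]_C is [T(bj)]_C.
T(b1) = A b1 = <1, -1, -2> = -b1 + 0·b2 + 0·b3, so column 1 is <-1, 0, 0>.
Repeating for b2, b3 and assembling the columns gives [[-1, 1, -1], [0, -2, 0], [0, 0, 1]].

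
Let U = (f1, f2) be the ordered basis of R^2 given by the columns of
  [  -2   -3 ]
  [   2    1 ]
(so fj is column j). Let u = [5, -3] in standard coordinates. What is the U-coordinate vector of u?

[-1, -1]

[u]_U is the unique c with M c = u, where M has columns f1, f2.
System: -2c_1 - 3c_2 = 5, 2c_1 + c_2 = -3; solving gives c_1 = -1, c_2 = -1.
Check: -f1 - f2 = [5, -3].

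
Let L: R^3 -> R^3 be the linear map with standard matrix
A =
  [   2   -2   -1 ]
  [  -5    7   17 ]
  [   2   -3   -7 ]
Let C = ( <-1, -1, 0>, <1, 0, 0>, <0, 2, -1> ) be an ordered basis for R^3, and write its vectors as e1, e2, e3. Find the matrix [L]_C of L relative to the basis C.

[[0, 1, 1], [0, 3, -2], [-1, -2, -1]]

With P the matrix whose columns are e1, ..., e3, [L]_C = P^(-1) A P.
Column by column: L(e1) = A e1 = <0, -2, 1>; its C-coordinates <0, 0, -1> give column 1.
Continuing for each basis vector yields [L]_C = [[0, 1, 1], [0, 3, -2], [-1, -2, -1]].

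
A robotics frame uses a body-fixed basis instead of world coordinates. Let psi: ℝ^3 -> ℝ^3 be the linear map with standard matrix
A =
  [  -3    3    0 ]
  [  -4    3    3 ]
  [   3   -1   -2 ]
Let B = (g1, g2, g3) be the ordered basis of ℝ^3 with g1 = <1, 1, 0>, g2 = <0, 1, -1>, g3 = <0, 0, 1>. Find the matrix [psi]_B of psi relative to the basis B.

The j-th column of [psi]_B is [psi(gj)]_B.
psi(g1) = A g1 = <0, -1, 2> = 0·g1 - g2 + g3, so column 1 is <0, -1, 1>.
Repeating for g2, g3 and assembling the columns gives [[0, 3, 0], [-1, -3, 3], [1, -2, 1]].

[[0, 3, 0], [-1, -3, 3], [1, -2, 1]]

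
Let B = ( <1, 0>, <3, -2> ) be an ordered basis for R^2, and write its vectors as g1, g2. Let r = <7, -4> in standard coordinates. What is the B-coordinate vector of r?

[r]_B is the unique c with M c = r, where M has columns g1, g2.
System: c_1 + 3c_2 = 7, 0c_1 - 2c_2 = -4; solving gives c_1 = 1, c_2 = 2.
Check: g1 + 2g2 = <7, -4>.

<1, 2>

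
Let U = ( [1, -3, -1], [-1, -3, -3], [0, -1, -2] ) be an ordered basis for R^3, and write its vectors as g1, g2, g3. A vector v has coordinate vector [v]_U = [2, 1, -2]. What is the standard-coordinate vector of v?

[1, -7, -1]

v = M [v]_U, where M has columns g1, ..., g3.
Carrying out the matrix-vector product, v = [1, -7, -1].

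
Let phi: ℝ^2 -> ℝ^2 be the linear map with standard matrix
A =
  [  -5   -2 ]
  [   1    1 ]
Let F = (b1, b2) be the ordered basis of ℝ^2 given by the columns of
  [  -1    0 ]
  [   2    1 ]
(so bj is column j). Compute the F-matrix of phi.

The j-th column of [phi]_F is [phi(bj)]_F.
phi(b1) = A b1 = [1, 1] = -b1 + 3b2, so column 1 is [-1, 3].
Repeating for b2 and assembling the columns gives [[-1, 2], [3, -3]].

[[-1, 2], [3, -3]]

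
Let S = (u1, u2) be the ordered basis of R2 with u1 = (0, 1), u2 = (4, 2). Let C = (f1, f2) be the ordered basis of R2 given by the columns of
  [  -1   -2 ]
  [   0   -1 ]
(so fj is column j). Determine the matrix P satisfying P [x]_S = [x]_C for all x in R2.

Column j of P is [uj]_C, since P maps S-coordinates to C-coordinates.
Expressing u1 in C: u1 = 2f1 - f2, so column 1 of P is (2, -1).
Doing the same for each uj gives P = [[2, 0], [-1, -2]].

[[2, 0], [-1, -2]]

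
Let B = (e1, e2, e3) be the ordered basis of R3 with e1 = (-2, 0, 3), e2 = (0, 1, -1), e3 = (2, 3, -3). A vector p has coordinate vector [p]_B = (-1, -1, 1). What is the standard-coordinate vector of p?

(4, 2, -5)

The coordinates say p = -e1 - e2 + e3; adding the scaled basis vectors gives (4, 2, -5).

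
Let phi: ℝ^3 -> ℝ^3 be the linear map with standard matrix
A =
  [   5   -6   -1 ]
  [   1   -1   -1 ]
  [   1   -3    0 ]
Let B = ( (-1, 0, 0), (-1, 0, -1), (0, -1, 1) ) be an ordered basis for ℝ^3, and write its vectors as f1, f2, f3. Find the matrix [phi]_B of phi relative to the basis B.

Let P have columns f1, ..., f3. Then [phi]_B = P^(-1) A P.
Here det P = 1, so P^(-1) is integer; computing A P first and then P^(-1)(A P) gives [[3, 3, -2], [2, 1, -3], [1, 0, 0]].

[[3, 3, -2], [2, 1, -3], [1, 0, 0]]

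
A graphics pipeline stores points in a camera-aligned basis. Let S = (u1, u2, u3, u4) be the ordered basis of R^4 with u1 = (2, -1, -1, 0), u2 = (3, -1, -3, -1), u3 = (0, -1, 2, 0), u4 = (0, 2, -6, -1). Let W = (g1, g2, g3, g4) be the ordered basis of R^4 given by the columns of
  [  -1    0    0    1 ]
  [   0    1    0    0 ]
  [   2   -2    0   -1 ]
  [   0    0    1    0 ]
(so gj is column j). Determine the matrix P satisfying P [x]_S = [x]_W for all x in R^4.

Column j of P is [uj]_W, since P maps S-coordinates to W-coordinates.
Expressing u1 in W: u1 = -g1 - g2 + 0·g3 + g4, so column 1 of P is (-1, -1, 0, 1).
Doing the same for each uj gives P = [[-1, -2, 0, -2], [-1, -1, -1, 2], [0, -1, 0, -1], [1, 1, 0, -2]].

[[-1, -2, 0, -2], [-1, -1, -1, 2], [0, -1, 0, -1], [1, 1, 0, -2]]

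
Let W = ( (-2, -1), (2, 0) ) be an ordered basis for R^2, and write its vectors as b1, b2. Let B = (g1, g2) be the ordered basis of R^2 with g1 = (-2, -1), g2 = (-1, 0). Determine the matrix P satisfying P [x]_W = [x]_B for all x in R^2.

Take x = bj: its W-coordinates are the j-th standard unit vector, so P e_j — column j of P — equals [bj]_B.
b1 = g1 + 0·g2, giving column 1 = (1, 0); repeating for each j gives P = [[1, 0], [0, -2]].

[[1, 0], [0, -2]]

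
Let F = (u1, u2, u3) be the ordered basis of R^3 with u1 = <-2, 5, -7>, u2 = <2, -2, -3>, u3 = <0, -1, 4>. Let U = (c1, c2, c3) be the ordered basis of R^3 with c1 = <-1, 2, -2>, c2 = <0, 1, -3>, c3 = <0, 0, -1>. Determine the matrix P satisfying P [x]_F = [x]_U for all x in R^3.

[[2, -2, 0], [1, 2, -1], [0, 1, -1]]

Column j of P is [uj]_U, since P maps F-coordinates to U-coordinates.
Expressing u1 in U: u1 = 2c1 + c2 + 0·c3, so column 1 of P is <2, 1, 0>.
Doing the same for each uj gives P = [[2, -2, 0], [1, 2, -1], [0, 1, -1]].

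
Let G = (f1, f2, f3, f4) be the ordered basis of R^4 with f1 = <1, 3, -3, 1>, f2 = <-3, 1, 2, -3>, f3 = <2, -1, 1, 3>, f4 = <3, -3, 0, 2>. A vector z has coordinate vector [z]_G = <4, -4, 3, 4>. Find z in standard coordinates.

By definition z = 4f1 - 4f2 + 3f3 + 4f4.
Summing componentwise gives <34, -7, -17, 33>.

<34, -7, -17, 33>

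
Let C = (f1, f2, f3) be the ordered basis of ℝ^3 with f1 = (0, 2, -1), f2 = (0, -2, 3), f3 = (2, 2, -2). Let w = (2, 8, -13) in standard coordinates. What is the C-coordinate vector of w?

(-1, -4, 1)

We seek scalars with c_1 f1 + ... + c_3 f3 = w; equivalently solve M c = w where the columns of M are f1, ..., f3.
Gaussian elimination on [M | w] yields c = (-1, -4, 1).
Check: -f1 - 4f2 + f3 = (2, 8, -13).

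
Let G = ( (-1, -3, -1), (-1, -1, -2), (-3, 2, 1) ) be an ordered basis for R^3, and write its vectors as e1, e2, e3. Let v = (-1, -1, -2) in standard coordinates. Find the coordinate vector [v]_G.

We seek scalars with c_1 e1 + ... + c_3 e3 = v; equivalently solve M c = v where the columns of M are e1, ..., e3.
Row-reducing the augmented matrix [M | v] gives c = (0, 1, 0).
Check: 0·e1 + e2 + 0·e3 = (-1, -1, -2).

(0, 1, 0)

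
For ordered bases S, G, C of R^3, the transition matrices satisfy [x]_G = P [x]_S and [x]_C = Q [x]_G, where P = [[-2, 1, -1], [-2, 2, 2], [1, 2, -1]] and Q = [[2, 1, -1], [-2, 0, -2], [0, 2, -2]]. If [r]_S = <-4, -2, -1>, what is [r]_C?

Apply P to get G-coordinates <7, 2, -7>, then Q to get C-coordinates.
The result is [r]_C = <23, 0, 18>.

<23, 0, 18>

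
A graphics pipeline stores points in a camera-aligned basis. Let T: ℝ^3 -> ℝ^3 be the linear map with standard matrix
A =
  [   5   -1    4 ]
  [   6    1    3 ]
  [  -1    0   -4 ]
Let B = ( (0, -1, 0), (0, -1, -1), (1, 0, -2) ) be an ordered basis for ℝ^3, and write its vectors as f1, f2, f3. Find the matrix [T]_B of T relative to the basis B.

The j-th column of [T]_B is [T(fj)]_B.
T(f1) = A f1 = (1, -1, 0) = 3f1 - 2f2 + f3, so column 1 is (3, -2, 1).
Repeating for f2, f3 and assembling the columns gives [[3, 2, 1], [-2, 2, -1], [1, -3, -3]].

[[3, 2, 1], [-2, 2, -1], [1, -3, -3]]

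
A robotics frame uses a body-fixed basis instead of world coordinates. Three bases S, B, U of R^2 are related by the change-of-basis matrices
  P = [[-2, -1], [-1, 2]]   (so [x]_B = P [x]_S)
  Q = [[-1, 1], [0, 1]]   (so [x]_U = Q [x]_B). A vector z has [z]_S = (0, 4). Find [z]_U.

(12, 8)

Apply P to get B-coordinates (-4, 8), then Q to get U-coordinates.
The result is [z]_U = (12, 8).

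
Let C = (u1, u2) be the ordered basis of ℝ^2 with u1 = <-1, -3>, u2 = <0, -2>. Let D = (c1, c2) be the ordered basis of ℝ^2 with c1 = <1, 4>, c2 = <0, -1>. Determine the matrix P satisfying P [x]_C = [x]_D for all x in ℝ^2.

[[-1, 0], [-1, 2]]

Let M have columns uj and N have columns cj. Then for every x, N [x]_D = x = M [x]_C, so P = N^(-1) M.
Since det N = -1, N^(-1) has integer entries; multiplying gives P = [[-1, 0], [-1, 2]].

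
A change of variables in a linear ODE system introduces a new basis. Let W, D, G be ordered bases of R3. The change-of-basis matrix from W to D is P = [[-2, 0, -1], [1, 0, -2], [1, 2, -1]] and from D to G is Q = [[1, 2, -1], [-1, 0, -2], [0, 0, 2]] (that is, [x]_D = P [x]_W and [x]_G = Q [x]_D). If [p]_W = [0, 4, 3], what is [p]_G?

First [p]_D = P [p]_W = [-3, -6, 5].
Then [p]_G = Q [p]_D = [-20, -7, 10].

[-20, -7, 10]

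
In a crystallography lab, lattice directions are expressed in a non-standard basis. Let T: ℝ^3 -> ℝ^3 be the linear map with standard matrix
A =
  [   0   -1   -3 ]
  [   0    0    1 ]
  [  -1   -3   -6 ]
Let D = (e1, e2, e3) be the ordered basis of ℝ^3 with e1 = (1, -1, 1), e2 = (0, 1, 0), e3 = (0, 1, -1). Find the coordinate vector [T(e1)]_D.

Column 1 of [T]_D is the D-coordinate vector of T(e1).
In standard coordinates T(e1) = A e1 = (-2, 1, -4).
Converting to D: (-2, 1, -4) = -2e1 - 3e2 + 2e3, so the coordinate vector is (-2, -3, 2).

(-2, -3, 2)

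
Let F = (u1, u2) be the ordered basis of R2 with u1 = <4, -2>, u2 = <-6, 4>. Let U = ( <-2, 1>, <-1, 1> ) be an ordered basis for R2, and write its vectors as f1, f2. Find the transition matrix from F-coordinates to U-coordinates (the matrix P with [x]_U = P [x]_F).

[[-2, 2], [0, 2]]

Column j of P is [uj]_U, since P maps F-coordinates to U-coordinates.
Expressing u1 in U: u1 = -2f1 + 0·f2, so column 1 of P is <-2, 0>.
Doing the same for each uj gives P = [[-2, 2], [0, 2]].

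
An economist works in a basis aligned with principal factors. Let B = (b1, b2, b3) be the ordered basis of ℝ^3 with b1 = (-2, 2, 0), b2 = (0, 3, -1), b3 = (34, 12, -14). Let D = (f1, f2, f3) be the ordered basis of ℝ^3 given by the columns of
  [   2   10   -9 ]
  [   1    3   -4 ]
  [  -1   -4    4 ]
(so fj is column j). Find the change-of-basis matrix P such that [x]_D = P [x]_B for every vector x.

Column j of P is [bj]_D, since P maps B-coordinates to D-coordinates.
Expressing b1 in D: b1 = 0·f1 - 2f2 - 2f3, so column 1 of P is (0, -2, -2).
Doing the same for each bj gives P = [[0, 1, -2], [-2, -2, 2], [-2, -2, -2]].

[[0, 1, -2], [-2, -2, 2], [-2, -2, -2]]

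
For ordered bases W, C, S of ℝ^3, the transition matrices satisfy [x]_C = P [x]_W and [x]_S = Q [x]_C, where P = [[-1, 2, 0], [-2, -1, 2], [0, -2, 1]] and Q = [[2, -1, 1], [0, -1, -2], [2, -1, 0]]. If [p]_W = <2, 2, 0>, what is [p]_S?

Composing the changes, [p]_S = Q P [p]_W.
Q P = [[0, 3, -1], [2, 5, -4], [0, 5, -2]]; applying this to <2, 2, 0> gives <6, 14, 10>.

<6, 14, 10>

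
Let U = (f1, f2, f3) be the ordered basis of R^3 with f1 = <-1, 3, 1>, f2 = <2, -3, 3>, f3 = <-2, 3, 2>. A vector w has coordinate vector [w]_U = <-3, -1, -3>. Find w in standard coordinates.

w = M [w]_U, where M has columns f1, ..., f3.
Carrying out the matrix-vector product, w = <7, -15, -12>.

<7, -15, -12>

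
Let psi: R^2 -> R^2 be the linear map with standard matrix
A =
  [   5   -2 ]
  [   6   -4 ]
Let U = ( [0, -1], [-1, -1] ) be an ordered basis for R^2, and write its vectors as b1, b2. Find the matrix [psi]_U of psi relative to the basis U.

With P the matrix whose columns are b1, b2, [psi]_U = P^(-1) A P.
Column by column: psi(b1) = A b1 = [2, 4]; its U-coordinates [-2, -2] give column 1.
Continuing for each basis vector yields [psi]_U = [[-2, -1], [-2, 3]].

[[-2, -1], [-2, 3]]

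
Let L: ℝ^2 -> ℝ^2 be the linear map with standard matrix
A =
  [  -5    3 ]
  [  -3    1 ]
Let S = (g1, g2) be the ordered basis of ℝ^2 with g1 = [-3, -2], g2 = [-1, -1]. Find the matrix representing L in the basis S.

[[-2, 0], [-3, -2]]

The j-th column of [L]_S is [L(gj)]_S.
L(g1) = A g1 = [9, 7] = -2g1 - 3g2, so column 1 is [-2, -3].
Repeating for g2 and assembling the columns gives [[-2, 0], [-3, -2]].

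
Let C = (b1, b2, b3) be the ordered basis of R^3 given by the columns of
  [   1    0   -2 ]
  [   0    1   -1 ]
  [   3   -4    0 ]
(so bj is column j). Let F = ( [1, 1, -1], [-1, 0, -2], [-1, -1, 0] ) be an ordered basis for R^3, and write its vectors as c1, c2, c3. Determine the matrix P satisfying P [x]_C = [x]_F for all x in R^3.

Take x = bj: its C-coordinates are the j-th standard unit vector, so P e_j — column j of P — equals [bj]_F.
b1 = -c1 - c2 - c3, giving column 1 = [-1, -1, -1]; repeating for each j gives P = [[-1, 2, -2], [-1, 1, 1], [-1, 1, -1]].

[[-1, 2, -2], [-1, 1, 1], [-1, 1, -1]]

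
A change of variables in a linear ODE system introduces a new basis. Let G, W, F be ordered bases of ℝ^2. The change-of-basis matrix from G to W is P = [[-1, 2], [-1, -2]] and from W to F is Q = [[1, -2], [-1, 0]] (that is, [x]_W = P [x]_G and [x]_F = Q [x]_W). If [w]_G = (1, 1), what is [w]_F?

Apply P to get W-coordinates (1, -3), then Q to get F-coordinates.
The result is [w]_F = (7, -1).

(7, -1)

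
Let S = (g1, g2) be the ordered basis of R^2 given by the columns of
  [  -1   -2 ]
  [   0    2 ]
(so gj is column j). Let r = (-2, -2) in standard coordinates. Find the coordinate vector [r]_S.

Write r = c_1 g1 + c_2 g2 and solve for the c_i.
System: -c_1 - 2c_2 = -2, 0c_1 + 2c_2 = -2; solving gives c_1 = 4, c_2 = -1.
Check: 4g1 - g2 = (-2, -2).

(4, -1)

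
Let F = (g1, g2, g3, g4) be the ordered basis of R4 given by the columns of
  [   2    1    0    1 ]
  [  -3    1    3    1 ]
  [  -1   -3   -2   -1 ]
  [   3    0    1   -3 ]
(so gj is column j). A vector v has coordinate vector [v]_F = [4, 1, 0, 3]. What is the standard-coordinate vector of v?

[12, -8, -10, 3]

The coordinates say v = 4g1 + g2 + 0·g3 + 3g4; adding the scaled basis vectors gives [12, -8, -10, 3].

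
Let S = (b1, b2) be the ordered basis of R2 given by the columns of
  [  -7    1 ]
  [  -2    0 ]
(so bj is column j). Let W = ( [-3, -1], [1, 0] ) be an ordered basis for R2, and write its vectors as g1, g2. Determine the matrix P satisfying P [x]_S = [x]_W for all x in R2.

Let M have columns bj and N have columns gj. Then for every x, N [x]_W = x = M [x]_S, so P = N^(-1) M.
Since det N = 1, N^(-1) has integer entries; multiplying gives P = [[2, 0], [-1, 1]].

[[2, 0], [-1, 1]]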